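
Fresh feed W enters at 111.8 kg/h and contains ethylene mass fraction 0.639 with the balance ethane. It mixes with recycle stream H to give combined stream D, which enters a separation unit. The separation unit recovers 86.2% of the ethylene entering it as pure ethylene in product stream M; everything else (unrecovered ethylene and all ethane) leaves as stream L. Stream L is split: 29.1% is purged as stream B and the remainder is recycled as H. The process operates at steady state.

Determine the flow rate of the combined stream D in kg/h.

ethane enters only via W and leaves only via the purge: 111.8×0.361 = 0.291×(ethane in L), and the separation unit passes all ethane, so ethane in D = ethane in L = 138.69 kg/h.
ethylene in D: m_A = 111.8×0.639 + (1−0.291)·(1−0.862)·m_A, so m_A = 71.44/0.9022 = 79.188 kg/h.
D = 79.188 + 138.69 = 217.88 kg/h.

217.9 kg/h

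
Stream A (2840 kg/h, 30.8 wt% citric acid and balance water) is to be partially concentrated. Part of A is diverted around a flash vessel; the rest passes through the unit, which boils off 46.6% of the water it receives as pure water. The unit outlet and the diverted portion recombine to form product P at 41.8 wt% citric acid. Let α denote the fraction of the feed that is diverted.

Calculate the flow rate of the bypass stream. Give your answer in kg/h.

522.4 kg/h

All 2840×0.308 = 874.72 kg/h of citric acid reaches P, so P = 874.72/0.418 = 2092.6 kg/h and vapour = 747.37 kg/h.
The evaporator receives (1−α)·2840 of feed at 0.692 water and removes 0.466 of that water:
0.466×0.692×(1−α)×2840 = 747.37
(1−α) = 747.37/915.82 = 0.8161;  α = 0.1839.
Bypass flow = 0.1839×2840 = 522.38 kg/h.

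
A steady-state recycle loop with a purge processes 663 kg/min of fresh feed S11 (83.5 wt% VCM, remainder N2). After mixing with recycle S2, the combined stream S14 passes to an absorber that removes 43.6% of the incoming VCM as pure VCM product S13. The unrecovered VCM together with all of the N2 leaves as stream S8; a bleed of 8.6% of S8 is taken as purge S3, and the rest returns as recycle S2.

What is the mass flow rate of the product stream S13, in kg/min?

VCM in S14: m_A = 663×0.835 + (1−0.086)·(1−0.436)·m_A, so m_A = 553.61/0.4845 = 1142.6 kg/min.
Product S13 = 0.436×1142.6 = 498.18 kg/min.

498.2 kg/min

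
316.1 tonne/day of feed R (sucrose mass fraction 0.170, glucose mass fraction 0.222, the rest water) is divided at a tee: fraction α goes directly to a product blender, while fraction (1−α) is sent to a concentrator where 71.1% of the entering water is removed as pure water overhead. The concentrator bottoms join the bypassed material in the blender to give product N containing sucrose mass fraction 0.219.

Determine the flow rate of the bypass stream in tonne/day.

152.5 tonne/day

All 316.1×0.170 = 53.737 tonne/day of sucrose reaches N, so N = 53.737/0.219 = 245.37 tonne/day and vapour = 70.726 tonne/day.
The evaporator receives (1−α)·316.1 of feed at 0.608 water and removes 0.711 of that water:
0.711×0.608×(1−α)×316.1 = 70.726
(1−α) = 70.726/136.65 = 0.5176;  α = 0.4824.
Bypass flow = 0.4824×316.1 = 152.49 tonne/day.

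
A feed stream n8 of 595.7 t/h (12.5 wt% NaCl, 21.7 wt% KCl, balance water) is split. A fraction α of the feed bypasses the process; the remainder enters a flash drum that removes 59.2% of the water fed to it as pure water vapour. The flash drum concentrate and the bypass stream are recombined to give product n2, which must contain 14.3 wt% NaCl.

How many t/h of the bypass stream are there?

403.2 t/h

All 595.7×0.125 = 74.463 t/h of NaCl reaches n2, so n2 = 74.463/0.143 = 520.72 t/h and vapour = 74.983 t/h.
The evaporator receives (1−α)·595.7 of feed at 0.658 water and removes 0.592 of that water:
0.592×0.658×(1−α)×595.7 = 74.983
(1−α) = 74.983/232.05 = 0.3231;  α = 0.6769.
Bypass flow = 0.6769×595.7 = 403.21 t/h.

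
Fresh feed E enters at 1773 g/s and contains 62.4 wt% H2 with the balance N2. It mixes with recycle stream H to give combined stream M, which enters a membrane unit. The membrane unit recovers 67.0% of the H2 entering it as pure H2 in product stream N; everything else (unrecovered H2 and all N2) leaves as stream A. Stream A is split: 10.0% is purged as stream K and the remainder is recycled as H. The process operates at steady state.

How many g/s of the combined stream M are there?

8240 g/s

N2 enters only via E and leaves only via the purge: 1773×0.376 = 0.100×(N2 in A), and the membrane unit passes all N2, so N2 in M = N2 in A = 6666.5 g/s.
H2 in M: m_A = 1773×0.624 + (1−0.100)·(1−0.670)·m_A, so m_A = 1106.4/0.7030 = 1573.8 g/s.
M = 1573.8 + 6666.5 = 8240.2 g/s.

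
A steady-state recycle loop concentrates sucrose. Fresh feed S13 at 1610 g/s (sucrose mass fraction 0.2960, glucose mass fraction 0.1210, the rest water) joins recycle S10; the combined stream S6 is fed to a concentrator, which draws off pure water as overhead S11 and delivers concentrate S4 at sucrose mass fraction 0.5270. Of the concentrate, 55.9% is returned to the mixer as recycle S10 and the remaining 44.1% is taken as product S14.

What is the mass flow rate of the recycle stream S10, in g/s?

1146 g/s

Overall sucrose balance (none leaves overhead): sucrose in fresh feed = sucrose in product, i.e. 1610×0.296 = (1−0.559)·S4·0.527.
S4 = 476.56/(0.527×0.441) = 2050.5 g/s.
Recycle S10 = 0.559×2050.5 = 1146.3 g/s.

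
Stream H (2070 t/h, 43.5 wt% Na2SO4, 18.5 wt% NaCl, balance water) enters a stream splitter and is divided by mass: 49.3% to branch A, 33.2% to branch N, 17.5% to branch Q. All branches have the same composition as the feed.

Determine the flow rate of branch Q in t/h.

Branch Q flow = 0.175×2070 = 362.25 t/h.

362.2 t/h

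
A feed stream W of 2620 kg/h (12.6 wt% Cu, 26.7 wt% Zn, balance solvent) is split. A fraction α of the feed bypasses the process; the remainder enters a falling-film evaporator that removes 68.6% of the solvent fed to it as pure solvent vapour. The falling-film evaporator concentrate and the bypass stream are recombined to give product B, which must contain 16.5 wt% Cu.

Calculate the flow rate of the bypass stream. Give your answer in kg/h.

1133 kg/h

All 2620×0.126 = 330.12 kg/h of Cu reaches B, so B = 330.12/0.165 = 2000.7 kg/h and vapour = 619.27 kg/h.
The evaporator receives (1−α)·2620 of feed at 0.607 solvent and removes 0.686 of that solvent:
0.686×0.607×(1−α)×2620 = 619.27
(1−α) = 619.27/1091 = 0.5676;  α = 0.4324.
Bypass flow = 0.4324×2620 = 1132.8 kg/h.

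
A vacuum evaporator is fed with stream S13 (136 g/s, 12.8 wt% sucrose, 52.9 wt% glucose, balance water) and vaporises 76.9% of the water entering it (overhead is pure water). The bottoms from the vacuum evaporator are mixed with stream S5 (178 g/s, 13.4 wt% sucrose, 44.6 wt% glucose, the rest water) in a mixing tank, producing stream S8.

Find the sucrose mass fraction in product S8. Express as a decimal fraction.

0.148

Vapour removed = 0.769×0.343×136 = 35.872 g/s; concentrate = 100.13 g/s.
sucrose reaching the mixer = 17.408 (from concentrate) + 178×0.134 = 41.26 g/s.
Product flow = 100.13 + 178 = 278.13 g/s; sucrose fraction = 0.148.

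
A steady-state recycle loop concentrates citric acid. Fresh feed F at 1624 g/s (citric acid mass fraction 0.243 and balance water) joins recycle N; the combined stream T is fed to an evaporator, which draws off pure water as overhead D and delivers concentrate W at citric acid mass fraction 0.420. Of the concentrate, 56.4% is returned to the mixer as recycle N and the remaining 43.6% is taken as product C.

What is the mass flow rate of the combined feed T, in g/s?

Overall citric acid balance (none leaves overhead): citric acid in fresh feed = citric acid in product, i.e. 1624×0.243 = (1−0.564)·W·0.420.
W = 394.63/(0.420×0.436) = 2155 g/s.
Recycle N = 0.564×2155 = 1215.4 g/s.
Combined feed T = 1624 + 1215.4 = 2839.4 g/s.

2839 g/s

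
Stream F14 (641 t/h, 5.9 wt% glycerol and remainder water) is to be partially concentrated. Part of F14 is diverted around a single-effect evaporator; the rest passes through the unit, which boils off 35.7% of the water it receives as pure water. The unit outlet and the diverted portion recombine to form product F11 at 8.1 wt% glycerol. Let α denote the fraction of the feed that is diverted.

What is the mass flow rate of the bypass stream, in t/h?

All 641×0.059 = 37.819 t/h of glycerol reaches F11, so F11 = 37.819/0.081 = 466.9 t/h and vapour = 174.1 t/h.
The evaporator receives (1−α)·641 of feed at 0.941 water and removes 0.357 of that water:
0.357×0.941×(1−α)×641 = 174.1
(1−α) = 174.1/215.34 = 0.8085;  α = 0.1915.
Bypass flow = 0.1915×641 = 122.75 t/h.

122.8 t/h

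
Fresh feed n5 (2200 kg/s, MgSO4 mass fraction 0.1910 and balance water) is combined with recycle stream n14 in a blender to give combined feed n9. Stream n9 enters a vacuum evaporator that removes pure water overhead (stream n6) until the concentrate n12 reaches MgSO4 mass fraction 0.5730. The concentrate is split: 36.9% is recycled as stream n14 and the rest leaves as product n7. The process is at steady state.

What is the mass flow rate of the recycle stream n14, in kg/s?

Overall MgSO4 balance (none leaves overhead): MgSO4 in fresh feed = MgSO4 in product, i.e. 2200×0.191 = (1−0.369)·n12·0.573.
n12 = 420.2/(0.573×0.631) = 1162.2 kg/s.
Recycle n14 = 0.369×1162.2 = 428.84 kg/s.

428.8 kg/s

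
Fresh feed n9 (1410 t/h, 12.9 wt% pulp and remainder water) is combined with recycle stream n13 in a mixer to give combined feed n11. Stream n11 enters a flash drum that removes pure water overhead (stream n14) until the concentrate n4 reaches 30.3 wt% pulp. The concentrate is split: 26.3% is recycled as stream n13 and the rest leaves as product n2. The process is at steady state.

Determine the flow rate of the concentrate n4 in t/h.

Overall pulp balance (none leaves overhead): pulp in fresh feed = pulp in product, i.e. 1410×0.129 = (1−0.263)·n4·0.303.
n4 = 181.89/(0.303×0.737) = 814.51 t/h.

814.5 t/h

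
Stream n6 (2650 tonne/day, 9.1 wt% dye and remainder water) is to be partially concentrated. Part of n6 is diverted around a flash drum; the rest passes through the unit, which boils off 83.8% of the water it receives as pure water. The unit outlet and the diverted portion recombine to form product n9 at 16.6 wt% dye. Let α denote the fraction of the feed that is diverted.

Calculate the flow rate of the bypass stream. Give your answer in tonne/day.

All 2650×0.091 = 241.15 tonne/day of dye reaches n9, so n9 = 241.15/0.166 = 1452.7 tonne/day and vapour = 1197.3 tonne/day.
The evaporator receives (1−α)·2650 of feed at 0.909 water and removes 0.838 of that water:
0.838×0.909×(1−α)×2650 = 1197.3
(1−α) = 1197.3/2018.6 = 0.5931;  α = 0.4069.
Bypass flow = 0.4069×2650 = 1078.2 tonne/day.

1078 tonne/day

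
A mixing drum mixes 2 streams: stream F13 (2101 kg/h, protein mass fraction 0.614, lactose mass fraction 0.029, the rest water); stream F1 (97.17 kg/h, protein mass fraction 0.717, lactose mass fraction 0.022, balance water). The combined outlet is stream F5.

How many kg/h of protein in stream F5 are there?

1360 kg/h

protein out = protein in = 2101×0.614 + 97.17×0.717 = 1359.7 kg/h.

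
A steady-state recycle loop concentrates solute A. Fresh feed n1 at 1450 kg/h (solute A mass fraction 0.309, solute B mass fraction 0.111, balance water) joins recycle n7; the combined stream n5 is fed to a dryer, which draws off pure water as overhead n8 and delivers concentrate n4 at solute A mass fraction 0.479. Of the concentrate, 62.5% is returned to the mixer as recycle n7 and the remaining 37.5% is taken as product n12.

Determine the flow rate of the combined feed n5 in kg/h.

Overall solute A balance (none leaves overhead): solute A in fresh feed = solute A in product, i.e. 1450×0.309 = (1−0.625)·n4·0.479.
n4 = 448.05/(0.479×0.375) = 2494.4 kg/h.
Recycle n7 = 0.625×2494.4 = 1559 kg/h.
Combined feed n5 = 1450 + 1559 = 3009 kg/h.

3009 kg/h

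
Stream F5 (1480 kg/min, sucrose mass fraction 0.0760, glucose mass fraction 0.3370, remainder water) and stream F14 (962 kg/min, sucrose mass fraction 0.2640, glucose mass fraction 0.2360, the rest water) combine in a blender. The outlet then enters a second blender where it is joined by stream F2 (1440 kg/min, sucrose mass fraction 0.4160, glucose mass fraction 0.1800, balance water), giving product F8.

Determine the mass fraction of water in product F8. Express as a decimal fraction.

0.4976

Overall, product flow = 3882 kg/min.
water in = 1480×0.587 + 962×0.500 + 1440×0.404 = 1931.5 kg/min.
water fraction in F8 = 0.4976.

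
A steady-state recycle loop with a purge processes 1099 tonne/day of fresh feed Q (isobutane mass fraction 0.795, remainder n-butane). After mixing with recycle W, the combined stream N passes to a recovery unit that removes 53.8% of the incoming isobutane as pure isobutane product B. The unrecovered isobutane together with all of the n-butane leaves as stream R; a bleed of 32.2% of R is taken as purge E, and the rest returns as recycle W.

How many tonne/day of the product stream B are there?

684.4 tonne/day

isobutane in N: m_A = 1099×0.795 + (1−0.322)·(1−0.538)·m_A, so m_A = 873.71/0.6868 = 1272.2 tonne/day.
Product B = 0.538×1272.2 = 684.45 tonne/day.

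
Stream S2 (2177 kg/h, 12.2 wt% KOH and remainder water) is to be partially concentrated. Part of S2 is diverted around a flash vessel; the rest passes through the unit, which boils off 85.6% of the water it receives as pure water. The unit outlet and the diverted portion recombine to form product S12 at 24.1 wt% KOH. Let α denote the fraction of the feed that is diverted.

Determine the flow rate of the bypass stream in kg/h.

All 2177×0.122 = 265.59 kg/h of KOH reaches S12, so S12 = 265.59/0.241 = 1102 kg/h and vapour = 1075 kg/h.
The evaporator receives (1−α)·2177 of feed at 0.878 water and removes 0.856 of that water:
0.856×0.878×(1−α)×2177 = 1075
(1−α) = 1075/1636.2 = 0.6570;  α = 0.3430.
Bypass flow = 0.3430×2177 = 746.72 kg/h.

746.7 kg/h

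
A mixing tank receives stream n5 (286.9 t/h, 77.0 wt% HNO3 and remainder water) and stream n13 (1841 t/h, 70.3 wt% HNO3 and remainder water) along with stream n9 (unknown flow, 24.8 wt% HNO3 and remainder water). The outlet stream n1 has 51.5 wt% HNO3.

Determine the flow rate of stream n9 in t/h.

Let n9 be the unknown flow. Total out = 2127.9 + n9.
HNO3 balance: 1515.1 + 0.248·n9 = 0.515·(2127.9 + n9)
(0.248 − 0.515)·n9 = 0.515×2127.9 − 1515.1 = -419.27
n9 = -419.27 / -0.267 = 1570.3 t/h

1570 t/h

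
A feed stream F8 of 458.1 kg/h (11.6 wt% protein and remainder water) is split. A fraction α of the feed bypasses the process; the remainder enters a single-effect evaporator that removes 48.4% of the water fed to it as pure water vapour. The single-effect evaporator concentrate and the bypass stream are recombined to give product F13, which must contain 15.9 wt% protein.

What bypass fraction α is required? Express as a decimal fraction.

0.368

All 458.1×0.116 = 53.14 kg/h of protein reaches F13, so F13 = 53.14/0.159 = 334.21 kg/h and vapour = 123.89 kg/h.
The evaporator receives (1−α)·458.1 of feed at 0.884 water and removes 0.484 of that water:
0.484×0.884×(1−α)×458.1 = 123.89
(1−α) = 123.89/196 = 0.6321;  α = 0.3679.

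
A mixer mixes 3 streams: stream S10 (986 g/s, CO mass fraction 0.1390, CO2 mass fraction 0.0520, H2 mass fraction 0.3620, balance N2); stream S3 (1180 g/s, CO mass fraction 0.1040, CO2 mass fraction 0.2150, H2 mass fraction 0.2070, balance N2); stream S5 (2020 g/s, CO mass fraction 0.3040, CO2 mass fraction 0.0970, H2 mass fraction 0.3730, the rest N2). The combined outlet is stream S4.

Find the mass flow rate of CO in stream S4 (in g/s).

CO out = CO in = 986×0.139 + 1180×0.104 + 2020×0.304 = 873.85 g/s.

873.9 g/s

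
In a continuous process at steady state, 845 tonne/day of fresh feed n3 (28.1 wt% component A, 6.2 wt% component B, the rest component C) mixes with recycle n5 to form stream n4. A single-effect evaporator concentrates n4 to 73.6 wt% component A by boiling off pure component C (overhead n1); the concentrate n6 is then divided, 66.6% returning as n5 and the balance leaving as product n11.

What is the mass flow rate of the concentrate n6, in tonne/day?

965.9 tonne/day

Overall component A balance (none leaves overhead): component A in fresh feed = component A in product, i.e. 845×0.281 = (1−0.666)·n6·0.736.
n6 = 237.45/(0.736×0.334) = 965.91 tonne/day.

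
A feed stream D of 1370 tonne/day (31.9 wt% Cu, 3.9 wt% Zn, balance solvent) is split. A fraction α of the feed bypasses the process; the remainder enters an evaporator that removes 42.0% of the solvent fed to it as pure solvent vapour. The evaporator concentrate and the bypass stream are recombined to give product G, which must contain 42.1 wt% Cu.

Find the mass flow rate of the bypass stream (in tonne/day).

139 tonne/day

All 1370×0.319 = 437.03 tonne/day of Cu reaches G, so G = 437.03/0.421 = 1038.1 tonne/day and vapour = 331.92 tonne/day.
The evaporator receives (1−α)·1370 of feed at 0.642 solvent and removes 0.420 of that solvent:
0.420×0.642×(1−α)×1370 = 331.92
(1−α) = 331.92/369.41 = 0.8985;  α = 0.1015.
Bypass flow = 0.1015×1370 = 139.01 tonne/day.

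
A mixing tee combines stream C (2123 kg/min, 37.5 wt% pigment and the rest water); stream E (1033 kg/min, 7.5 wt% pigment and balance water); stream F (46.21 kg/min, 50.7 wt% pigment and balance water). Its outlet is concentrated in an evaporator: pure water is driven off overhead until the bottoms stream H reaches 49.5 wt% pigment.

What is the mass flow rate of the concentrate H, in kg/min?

pigment entering = 2123×0.375 + 1033×0.075 + 46.21×0.507 = 897.03 kg/min.
All pigment reports to H, so H = 897.03/0.495 = 1812.2 kg/min.

1812 kg/min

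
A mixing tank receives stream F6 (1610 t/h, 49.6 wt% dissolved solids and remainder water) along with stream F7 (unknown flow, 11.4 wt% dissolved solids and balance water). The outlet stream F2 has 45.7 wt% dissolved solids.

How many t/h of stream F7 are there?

183.1 t/h

Let F7 be the unknown flow. Total out = 1610 + F7.
dissolved solids balance: 798.56 + 0.114·F7 = 0.457·(1610 + F7)
(0.114 − 0.457)·F7 = 0.457×1610 − 798.56 = -62.79
F7 = -62.79 / -0.343 = 183.06 t/h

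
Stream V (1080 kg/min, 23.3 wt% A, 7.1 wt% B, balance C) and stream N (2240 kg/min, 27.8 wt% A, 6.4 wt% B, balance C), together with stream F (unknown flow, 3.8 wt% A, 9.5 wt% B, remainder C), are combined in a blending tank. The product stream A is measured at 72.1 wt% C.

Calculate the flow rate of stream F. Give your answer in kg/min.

Let F be the unknown flow. Total out = 3320 + F.
C balance: 2225.6 + 0.867·F = 0.721·(3320 + F)
(0.867 − 0.721)·F = 0.721×3320 − 2225.6 = 168.12
F = 168.12 / 0.146 = 1151.5 kg/min

1152 kg/min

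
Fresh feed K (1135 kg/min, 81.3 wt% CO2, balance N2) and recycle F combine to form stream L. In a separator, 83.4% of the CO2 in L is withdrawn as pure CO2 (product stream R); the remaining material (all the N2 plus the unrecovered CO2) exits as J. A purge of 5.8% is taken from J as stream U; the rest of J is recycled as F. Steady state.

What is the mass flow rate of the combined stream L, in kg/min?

N2 enters only via K and leaves only via the purge: 1135×0.187 = 0.058×(N2 in J), and the separator passes all N2, so N2 in L = N2 in J = 3659.4 kg/min.
CO2 in L: m_A = 1135×0.813 + (1−0.058)·(1−0.834)·m_A, so m_A = 922.75/0.8436 = 1093.8 kg/min.
L = 1093.8 + 3659.4 = 4753.2 kg/min.

4753 kg/min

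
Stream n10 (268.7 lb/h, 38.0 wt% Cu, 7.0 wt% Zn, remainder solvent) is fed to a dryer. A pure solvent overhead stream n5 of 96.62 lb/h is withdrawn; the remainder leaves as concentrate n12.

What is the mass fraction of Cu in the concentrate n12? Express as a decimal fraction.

Cu is not removed: 268.7×0.380 = 102.11 lb/h of Cu enters n12.
Concentrate = 268.7 − 96.62 = 172.08 lb/h.
Mass fraction = 102.11/172.08 = 0.593.

0.593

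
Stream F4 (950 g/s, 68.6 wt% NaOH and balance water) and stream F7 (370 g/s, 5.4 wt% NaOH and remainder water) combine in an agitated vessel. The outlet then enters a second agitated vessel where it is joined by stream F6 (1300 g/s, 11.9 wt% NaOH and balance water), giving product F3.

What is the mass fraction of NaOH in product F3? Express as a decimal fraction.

0.3154

Overall, product flow = 2620 g/s.
NaOH in = 950×0.686 + 370×0.054 + 1300×0.119 = 826.38 g/s.
NaOH fraction in F3 = 0.3154.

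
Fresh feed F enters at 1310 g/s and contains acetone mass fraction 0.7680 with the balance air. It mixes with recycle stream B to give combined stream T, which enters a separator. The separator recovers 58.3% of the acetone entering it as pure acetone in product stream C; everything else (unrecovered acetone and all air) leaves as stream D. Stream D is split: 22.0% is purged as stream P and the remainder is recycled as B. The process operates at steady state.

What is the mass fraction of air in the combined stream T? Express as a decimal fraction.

air enters only via F and leaves only via the purge: 1310×0.232 = 0.220×(air in D), and the separator passes all air, so air in T = air in D = 1381.5 g/s.
acetone in T: m_A = 1310×0.768 + (1−0.220)·(1−0.583)·m_A, so m_A = 1006.1/0.6747 = 1491.1 g/s.
T = 1491.1 + 1381.5 = 2872.5 g/s.
air fraction in T = 1381.5/2872.5 = 0.4809.

0.4809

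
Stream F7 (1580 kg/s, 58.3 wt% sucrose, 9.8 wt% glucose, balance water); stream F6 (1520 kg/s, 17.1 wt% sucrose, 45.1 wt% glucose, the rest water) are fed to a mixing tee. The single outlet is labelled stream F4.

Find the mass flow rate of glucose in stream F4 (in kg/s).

840.4 kg/s

glucose out = glucose in = 1580×0.098 + 1520×0.451 = 840.36 kg/s.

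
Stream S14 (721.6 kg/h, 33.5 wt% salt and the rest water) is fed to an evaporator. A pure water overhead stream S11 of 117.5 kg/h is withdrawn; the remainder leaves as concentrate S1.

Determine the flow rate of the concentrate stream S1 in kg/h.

604.1 kg/h

Concentrate = 721.6 − 117.5 = 604.1 kg/h.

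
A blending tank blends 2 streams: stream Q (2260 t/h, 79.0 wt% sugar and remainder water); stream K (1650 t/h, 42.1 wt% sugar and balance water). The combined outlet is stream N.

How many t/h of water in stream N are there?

1430 t/h

water out = water in = 2260×0.210 + 1650×0.579 = 1429.9 t/h.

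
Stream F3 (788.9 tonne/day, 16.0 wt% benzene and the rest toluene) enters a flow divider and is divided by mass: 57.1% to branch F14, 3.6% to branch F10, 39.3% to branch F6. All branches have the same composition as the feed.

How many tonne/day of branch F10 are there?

28.4 tonne/day

Branch F10 flow = 0.036×788.9 = 28.4 tonne/day.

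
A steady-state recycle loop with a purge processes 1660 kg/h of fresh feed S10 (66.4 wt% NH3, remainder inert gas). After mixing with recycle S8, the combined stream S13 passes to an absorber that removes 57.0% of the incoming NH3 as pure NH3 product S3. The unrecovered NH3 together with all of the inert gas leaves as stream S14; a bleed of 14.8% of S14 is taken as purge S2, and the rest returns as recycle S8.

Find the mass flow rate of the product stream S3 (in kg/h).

NH3 in S13: m_A = 1660×0.664 + (1−0.148)·(1−0.570)·m_A, so m_A = 1102.2/0.6336 = 1739.5 kg/h.
Product S3 = 0.570×1739.5 = 991.54 kg/h.

991.5 kg/h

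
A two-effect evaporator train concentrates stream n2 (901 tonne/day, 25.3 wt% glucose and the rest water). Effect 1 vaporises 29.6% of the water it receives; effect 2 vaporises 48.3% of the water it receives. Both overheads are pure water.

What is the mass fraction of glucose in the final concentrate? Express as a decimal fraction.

0.4820

water in feed = 901×0.747 = 673.05 tonne/day.
After stage 1: water left = (1−0.296)×673.05 = 473.83; stream total = 701.78 tonne/day.
After stage 2: water left = (1−0.483)×473.83 = 244.97; final concentrate = 472.92 tonne/day.
glucose fraction = 227.95/472.92 = 0.4820.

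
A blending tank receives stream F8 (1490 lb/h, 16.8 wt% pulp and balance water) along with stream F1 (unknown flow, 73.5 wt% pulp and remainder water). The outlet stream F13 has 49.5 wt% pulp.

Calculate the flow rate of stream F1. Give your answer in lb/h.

2030 lb/h

Let F1 be the unknown flow. Total out = 1490 + F1.
pulp balance: 250.32 + 0.735·F1 = 0.495·(1490 + F1)
(0.735 − 0.495)·F1 = 0.495×1490 − 250.32 = 487.23
F1 = 487.23 / 0.240 = 2030.1 lb/h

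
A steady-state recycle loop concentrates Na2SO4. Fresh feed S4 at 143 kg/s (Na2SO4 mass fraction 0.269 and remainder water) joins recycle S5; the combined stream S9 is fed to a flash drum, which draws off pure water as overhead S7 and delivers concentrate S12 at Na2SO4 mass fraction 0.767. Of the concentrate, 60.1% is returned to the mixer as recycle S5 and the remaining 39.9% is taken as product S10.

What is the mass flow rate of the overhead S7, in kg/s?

Overall Na2SO4 balance (none leaves overhead): Na2SO4 in fresh feed = Na2SO4 in product, i.e. 143×0.269 = (1−0.601)·S12·0.767.
S12 = 38.467/(0.767×0.399) = 125.7 kg/s.
Recycle S5 = 0.601×125.7 = 75.543 kg/s.
Combined feed S9 = 143 + 75.543 = 218.54 kg/s.
Overhead S7 = S9 − S12 = 218.54 − 125.7 = 92.847 kg/s.

92.85 kg/s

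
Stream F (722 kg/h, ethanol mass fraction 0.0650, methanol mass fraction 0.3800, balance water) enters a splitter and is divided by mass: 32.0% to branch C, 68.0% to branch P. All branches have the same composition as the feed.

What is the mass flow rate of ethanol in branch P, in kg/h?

31.91 kg/h

Branch P total = 0.680×722 = 490.96 kg/h.
ethanol in P = 0.065×490.96 = 31.912 kg/h.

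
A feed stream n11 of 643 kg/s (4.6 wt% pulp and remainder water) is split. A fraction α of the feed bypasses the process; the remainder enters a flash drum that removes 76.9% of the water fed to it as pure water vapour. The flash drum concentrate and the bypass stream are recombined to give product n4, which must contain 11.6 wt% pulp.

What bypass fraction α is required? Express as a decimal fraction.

All 643×0.046 = 29.578 kg/s of pulp reaches n4, so n4 = 29.578/0.116 = 254.98 kg/s and vapour = 388.02 kg/s.
The evaporator receives (1−α)·643 of feed at 0.954 water and removes 0.769 of that water:
0.769×0.954×(1−α)×643 = 388.02
(1−α) = 388.02/471.72 = 0.8226;  α = 0.1774.

0.177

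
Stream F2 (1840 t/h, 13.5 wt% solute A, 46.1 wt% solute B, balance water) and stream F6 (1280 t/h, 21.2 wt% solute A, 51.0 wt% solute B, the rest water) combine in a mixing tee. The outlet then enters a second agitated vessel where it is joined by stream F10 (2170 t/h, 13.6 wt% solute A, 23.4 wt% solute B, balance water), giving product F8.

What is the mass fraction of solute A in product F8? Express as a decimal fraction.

0.154

Overall, product flow = 5290 t/h.
solute A in = 1840×0.135 + 1280×0.212 + 2170×0.136 = 814.88 t/h.
solute A fraction in F8 = 0.154.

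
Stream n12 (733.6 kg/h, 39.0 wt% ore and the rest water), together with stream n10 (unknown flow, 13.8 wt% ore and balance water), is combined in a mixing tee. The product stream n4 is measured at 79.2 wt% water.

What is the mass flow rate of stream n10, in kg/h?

1907 kg/h

Let n10 be the unknown flow. Total out = 733.6 + n10.
water balance: 447.5 + 0.862·n10 = 0.792·(733.6 + n10)
(0.862 − 0.792)·n10 = 0.792×733.6 − 447.5 = 133.52
n10 = 133.52 / 0.070 = 1907.4 kg/h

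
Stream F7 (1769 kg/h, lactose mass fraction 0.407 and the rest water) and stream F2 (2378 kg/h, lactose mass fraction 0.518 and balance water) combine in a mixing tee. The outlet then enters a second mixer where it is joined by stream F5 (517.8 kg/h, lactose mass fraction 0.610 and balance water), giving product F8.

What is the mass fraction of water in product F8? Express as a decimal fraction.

Overall, product flow = 4664.8 kg/h.
water in = 1769×0.593 + 2378×0.482 + 517.8×0.390 = 2397.2 kg/h.
water fraction in F8 = 0.514.

0.514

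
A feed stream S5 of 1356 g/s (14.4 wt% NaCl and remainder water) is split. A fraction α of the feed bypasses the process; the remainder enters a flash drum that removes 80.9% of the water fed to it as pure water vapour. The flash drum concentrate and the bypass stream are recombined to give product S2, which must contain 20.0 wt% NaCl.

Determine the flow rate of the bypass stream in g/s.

807.7 g/s

All 1356×0.144 = 195.26 g/s of NaCl reaches S2, so S2 = 195.26/0.200 = 976.32 g/s and vapour = 379.68 g/s.
The evaporator receives (1−α)·1356 of feed at 0.856 water and removes 0.809 of that water:
0.809×0.856×(1−α)×1356 = 379.68
(1−α) = 379.68/939.04 = 0.4043;  α = 0.5957.
Bypass flow = 0.5957×1356 = 807.73 g/s.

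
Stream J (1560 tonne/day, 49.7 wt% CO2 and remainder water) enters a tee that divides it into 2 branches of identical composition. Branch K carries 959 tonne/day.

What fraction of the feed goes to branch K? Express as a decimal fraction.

Fraction to K = 959/1560 = 0.6147.

0.615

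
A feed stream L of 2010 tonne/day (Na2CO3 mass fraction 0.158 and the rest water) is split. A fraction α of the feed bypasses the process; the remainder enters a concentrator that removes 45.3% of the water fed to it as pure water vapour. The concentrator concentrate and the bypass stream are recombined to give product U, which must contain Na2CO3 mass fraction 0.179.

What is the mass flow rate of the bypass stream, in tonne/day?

1392 tonne/day

All 2010×0.158 = 317.58 tonne/day of Na2CO3 reaches U, so U = 317.58/0.179 = 1774.2 tonne/day and vapour = 235.81 tonne/day.
The evaporator receives (1−α)·2010 of feed at 0.842 water and removes 0.453 of that water:
0.453×0.842×(1−α)×2010 = 235.81
(1−α) = 235.81/766.67 = 0.3076;  α = 0.6924.
Bypass flow = 0.6924×2010 = 1391.8 tonne/day.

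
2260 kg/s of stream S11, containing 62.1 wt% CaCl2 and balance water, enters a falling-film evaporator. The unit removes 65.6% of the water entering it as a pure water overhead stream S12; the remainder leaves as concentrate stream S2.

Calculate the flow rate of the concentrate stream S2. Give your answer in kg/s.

1698 kg/s

water entering = 2260×0.379 = 856.54 kg/s; overhead removed = 0.656×856.54 = 561.89 kg/s.
Concentrate = 2260 − 561.89 = 1698.1 kg/s.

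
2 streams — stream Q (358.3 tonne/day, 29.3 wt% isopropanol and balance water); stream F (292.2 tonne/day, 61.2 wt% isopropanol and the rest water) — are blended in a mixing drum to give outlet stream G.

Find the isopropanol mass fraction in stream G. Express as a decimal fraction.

Total flow out = 358.3 + 292.2 = 650.5 tonne/day.
isopropanol in = 358.3×0.293 + 292.2×0.612 = 283.81 tonne/day.
isopropanol mass fraction in G = 283.81/650.5 = 0.436.

0.436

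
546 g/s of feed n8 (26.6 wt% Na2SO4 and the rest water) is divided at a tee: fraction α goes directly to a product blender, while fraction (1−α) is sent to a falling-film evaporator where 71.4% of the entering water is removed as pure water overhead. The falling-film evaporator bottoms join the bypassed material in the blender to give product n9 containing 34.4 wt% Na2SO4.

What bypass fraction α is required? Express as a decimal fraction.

0.567

All 546×0.266 = 145.24 g/s of Na2SO4 reaches n9, so n9 = 145.24/0.344 = 422.2 g/s and vapour = 123.8 g/s.
The evaporator receives (1−α)·546 of feed at 0.734 water and removes 0.714 of that water:
0.714×0.734×(1−α)×546 = 123.8
(1−α) = 123.8/286.15 = 0.4327;  α = 0.5673.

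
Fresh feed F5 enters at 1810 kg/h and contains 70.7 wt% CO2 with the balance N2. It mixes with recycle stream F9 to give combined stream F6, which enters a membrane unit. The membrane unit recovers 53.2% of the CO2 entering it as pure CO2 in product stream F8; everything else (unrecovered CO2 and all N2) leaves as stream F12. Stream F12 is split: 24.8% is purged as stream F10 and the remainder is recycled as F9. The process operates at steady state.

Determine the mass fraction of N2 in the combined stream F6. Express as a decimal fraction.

0.520

N2 enters only via F5 and leaves only via the purge: 1810×0.293 = 0.248×(N2 in F12), and the membrane unit passes all N2, so N2 in F6 = N2 in F12 = 2138.4 kg/h.
CO2 in F6: m_A = 1810×0.707 + (1−0.248)·(1−0.532)·m_A, so m_A = 1279.7/0.6481 = 1974.6 kg/h.
F6 = 1974.6 + 2138.4 = 4113 kg/h.
N2 fraction in F6 = 2138.4/4113 = 0.520.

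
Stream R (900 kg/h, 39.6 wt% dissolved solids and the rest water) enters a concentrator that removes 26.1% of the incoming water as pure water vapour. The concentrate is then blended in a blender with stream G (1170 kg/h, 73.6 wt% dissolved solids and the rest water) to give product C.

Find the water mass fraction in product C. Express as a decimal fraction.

0.369

Vapour removed = 0.261×0.604×900 = 141.88 kg/h; concentrate = 758.12 kg/h.
water reaching the mixer = 401.72 (from concentrate) + 1170×0.264 = 710.6 kg/h.
Product flow = 758.12 + 1170 = 1928.1 kg/h; water fraction = 0.369.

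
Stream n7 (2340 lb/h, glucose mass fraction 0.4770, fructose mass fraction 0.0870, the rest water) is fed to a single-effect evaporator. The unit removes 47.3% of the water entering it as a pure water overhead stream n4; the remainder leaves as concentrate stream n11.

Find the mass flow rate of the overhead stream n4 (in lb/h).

482.6 lb/h

water entering = 2340×0.436 = 1020.2 lb/h; overhead removed = 0.473×1020.2 = 482.57 lb/h.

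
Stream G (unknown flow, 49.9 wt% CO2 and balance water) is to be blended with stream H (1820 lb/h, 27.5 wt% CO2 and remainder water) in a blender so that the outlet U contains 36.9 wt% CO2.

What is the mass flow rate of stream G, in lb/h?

1316 lb/h

Let G be the unknown flow. Total out = 1820 + G.
CO2 balance: 500.5 + 0.499·G = 0.369·(1820 + G)
(0.499 − 0.369)·G = 0.369×1820 − 500.5 = 171.08
G = 171.08 / 0.130 = 1316 lb/h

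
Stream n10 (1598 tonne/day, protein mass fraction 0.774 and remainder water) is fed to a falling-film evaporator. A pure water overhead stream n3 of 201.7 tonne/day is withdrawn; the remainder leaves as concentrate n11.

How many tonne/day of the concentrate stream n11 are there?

1396 tonne/day

Concentrate = 1598 − 201.7 = 1396.3 tonne/day.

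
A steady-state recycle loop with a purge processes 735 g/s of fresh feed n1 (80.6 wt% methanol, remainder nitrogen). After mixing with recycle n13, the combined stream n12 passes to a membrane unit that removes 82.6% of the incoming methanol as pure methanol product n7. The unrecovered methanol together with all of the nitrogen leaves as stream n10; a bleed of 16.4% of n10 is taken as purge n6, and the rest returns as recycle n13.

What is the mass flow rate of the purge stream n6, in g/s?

nitrogen enters only via n1 and leaves only via the purge: 735×0.194 = 0.164×(nitrogen in n10), and the membrane unit passes all nitrogen, so nitrogen in n12 = nitrogen in n10 = 869.45 g/s.
methanol in n12: m_A = 735×0.806 + (1−0.164)·(1−0.826)·m_A, so m_A = 592.41/0.8545 = 693.25 g/s.
n10 = (1−0.826)×693.25 + 869.45 = 990.08 g/s.
Purge n6 = 0.164×990.08 = 162.37 g/s.

162.4 g/s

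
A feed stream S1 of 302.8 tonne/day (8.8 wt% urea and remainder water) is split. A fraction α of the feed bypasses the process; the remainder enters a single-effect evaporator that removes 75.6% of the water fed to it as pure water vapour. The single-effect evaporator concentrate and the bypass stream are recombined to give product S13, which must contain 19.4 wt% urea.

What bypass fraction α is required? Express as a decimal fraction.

All 302.8×0.088 = 26.646 tonne/day of urea reaches S13, so S13 = 26.646/0.194 = 137.35 tonne/day and vapour = 165.45 tonne/day.
The evaporator receives (1−α)·302.8 of feed at 0.912 water and removes 0.756 of that water:
0.756×0.912×(1−α)×302.8 = 165.45
(1−α) = 165.45/208.77 = 0.7925;  α = 0.2075.

0.208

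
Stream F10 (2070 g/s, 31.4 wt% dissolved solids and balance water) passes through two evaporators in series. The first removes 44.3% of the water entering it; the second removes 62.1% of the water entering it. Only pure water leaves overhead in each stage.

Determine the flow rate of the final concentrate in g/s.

water in feed = 2070×0.686 = 1420 g/s.
After stage 1: water left = (1−0.443)×1420 = 790.95; stream total = 1440.9 g/s.
After stage 2: water left = (1−0.621)×790.95 = 299.77; final concentrate = 949.75 g/s.

949.8 g/s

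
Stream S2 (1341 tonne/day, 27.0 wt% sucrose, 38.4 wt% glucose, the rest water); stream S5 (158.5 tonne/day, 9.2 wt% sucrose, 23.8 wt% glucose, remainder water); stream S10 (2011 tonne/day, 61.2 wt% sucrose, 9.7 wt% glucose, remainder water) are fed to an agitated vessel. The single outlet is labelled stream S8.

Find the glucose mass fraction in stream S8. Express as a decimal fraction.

Total flow out = 1341 + 158.5 + 2011 = 3510.5 tonne/day.
glucose in = 1341×0.384 + 158.5×0.238 + 2011×0.097 = 747.73 tonne/day.
glucose mass fraction in S8 = 747.73/3510.5 = 0.213.

0.213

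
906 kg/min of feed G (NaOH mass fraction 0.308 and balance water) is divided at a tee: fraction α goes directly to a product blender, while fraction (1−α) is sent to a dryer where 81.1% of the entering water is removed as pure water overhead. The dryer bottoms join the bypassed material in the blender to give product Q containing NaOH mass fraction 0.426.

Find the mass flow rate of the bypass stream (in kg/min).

458.8 kg/min

All 906×0.308 = 279.05 kg/min of NaOH reaches Q, so Q = 279.05/0.426 = 655.04 kg/min and vapour = 250.96 kg/min.
The evaporator receives (1−α)·906 of feed at 0.692 water and removes 0.811 of that water:
0.811×0.692×(1−α)×906 = 250.96
(1−α) = 250.96/508.46 = 0.4936;  α = 0.5064.
Bypass flow = 0.5064×906 = 458.83 kg/min.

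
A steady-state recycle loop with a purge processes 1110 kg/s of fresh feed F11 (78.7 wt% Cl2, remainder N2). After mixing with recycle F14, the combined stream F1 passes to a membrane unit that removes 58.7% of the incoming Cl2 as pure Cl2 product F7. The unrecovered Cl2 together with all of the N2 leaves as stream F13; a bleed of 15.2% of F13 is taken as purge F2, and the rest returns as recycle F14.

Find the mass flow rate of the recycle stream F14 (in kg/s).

1790 kg/s

N2 enters only via F11 and leaves only via the purge: 1110×0.213 = 0.152×(N2 in F13), and the membrane unit passes all N2, so N2 in F1 = N2 in F13 = 1555.5 kg/s.
Cl2 in F1: m_A = 1110×0.787 + (1−0.152)·(1−0.587)·m_A, so m_A = 873.57/0.6498 = 1344.4 kg/s.
F13 = (1−0.587)×1344.4 + 1555.5 = 2110.7 kg/s.
Recycle F14 = (1−0.152)×2110.7 = 1789.9 kg/s.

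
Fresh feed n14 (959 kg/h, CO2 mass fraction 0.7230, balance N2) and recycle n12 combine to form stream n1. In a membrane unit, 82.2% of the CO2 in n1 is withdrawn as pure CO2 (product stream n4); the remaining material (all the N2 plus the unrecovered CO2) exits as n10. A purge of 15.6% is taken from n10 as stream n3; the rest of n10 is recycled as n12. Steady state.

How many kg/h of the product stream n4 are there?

CO2 in n1: m_A = 959×0.723 + (1−0.156)·(1−0.822)·m_A, so m_A = 693.36/0.8498 = 815.94 kg/h.
Product n4 = 0.822×815.94 = 670.7 kg/h.

670.7 kg/h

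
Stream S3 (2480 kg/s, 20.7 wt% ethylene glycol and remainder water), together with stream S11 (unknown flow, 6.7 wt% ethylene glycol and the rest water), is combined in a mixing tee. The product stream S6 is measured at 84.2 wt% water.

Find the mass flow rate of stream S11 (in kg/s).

1335 kg/s

Let S11 be the unknown flow. Total out = 2480 + S11.
water balance: 1966.6 + 0.933·S11 = 0.842·(2480 + S11)
(0.933 − 0.842)·S11 = 0.842×2480 − 1966.6 = 121.52
S11 = 121.52 / 0.091 = 1335.4 kg/s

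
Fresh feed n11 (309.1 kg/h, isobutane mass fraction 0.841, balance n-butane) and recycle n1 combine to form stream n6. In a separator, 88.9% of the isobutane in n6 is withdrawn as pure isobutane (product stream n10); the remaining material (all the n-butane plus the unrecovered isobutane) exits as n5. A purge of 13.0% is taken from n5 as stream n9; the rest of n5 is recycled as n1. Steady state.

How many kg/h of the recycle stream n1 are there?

356.7 kg/h

n-butane enters only via n11 and leaves only via the purge: 309.1×0.159 = 0.130×(n-butane in n5), and the separator passes all n-butane, so n-butane in n6 = n-butane in n5 = 378.05 kg/h.
isobutane in n6: m_A = 309.1×0.841 + (1−0.130)·(1−0.889)·m_A, so m_A = 259.95/0.9034 = 287.74 kg/h.
n5 = (1−0.889)×287.74 + 378.05 = 409.99 kg/h.
Recycle n1 = (1−0.130)×409.99 = 356.69 kg/h.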